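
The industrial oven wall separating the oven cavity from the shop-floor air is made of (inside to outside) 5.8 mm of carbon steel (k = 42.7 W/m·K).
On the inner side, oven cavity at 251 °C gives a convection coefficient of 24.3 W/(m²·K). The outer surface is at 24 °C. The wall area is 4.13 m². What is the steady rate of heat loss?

Q ≈ 22700 W

Thermal resistances in series:
R_inner film = 1/(h_i·A) = 1/(24.3×4.13) = 0.009964 K/W
R_carbon steel = L/(kA) = 0.0058/(42.7×4.13) = 3.289×10^-5 K/W
R_total = 0.009997 K/W
Q = ΔT / R_total = 227 / 0.009997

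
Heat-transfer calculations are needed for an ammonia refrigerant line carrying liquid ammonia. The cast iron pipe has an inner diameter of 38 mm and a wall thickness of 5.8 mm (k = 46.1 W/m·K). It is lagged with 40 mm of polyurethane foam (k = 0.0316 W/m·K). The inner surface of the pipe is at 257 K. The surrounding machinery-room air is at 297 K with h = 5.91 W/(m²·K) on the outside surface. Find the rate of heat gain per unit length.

q′ ≈ 7.61 W/m

Radial resistances (cylindrical: R_cond = ln(r_o/r_i)/(2πkL), R_conv = 1/(h·2πrL)):
R_cast iron pipe wall = ln(24.8/19)/(2π×46.1×1) = 9.197×10^-4 K/W
R_polyurethane foam = ln(64.8/24.8)/(2π×0.0316×1) = 4.837 K/W
R_outer film = 1/(h_o·2πr_oL) = 1/(5.91×2π×0.0648×1) = 0.4156 K/W
R_total = 5.254 K/W
Q = ΔT/R_total = 40/5.254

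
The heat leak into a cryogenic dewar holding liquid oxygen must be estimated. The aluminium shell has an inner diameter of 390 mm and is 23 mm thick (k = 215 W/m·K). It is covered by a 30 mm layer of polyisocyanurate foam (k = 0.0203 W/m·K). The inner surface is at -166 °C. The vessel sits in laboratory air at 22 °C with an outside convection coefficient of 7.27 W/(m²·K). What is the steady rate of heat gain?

Q ≈ 79.9 W

Each spherical layer contributes R = (1/r_i − 1/r_o)/(4πk):
R_aluminium shell = (1/0.195 − 1/0.218)/(4π×215) = 2.003×10^-4 K/W
R_polyisocyanurate foam = (1/0.218 − 1/0.248)/(4π×0.0203) = 2.175 K/W
R_outer film = 1/(h·4πr_o²) = 1/(7.27×4π×0.248²) = 0.178 K/W
R_total = 2.353 K/W
Q = ΔT/R_total = 188/2.353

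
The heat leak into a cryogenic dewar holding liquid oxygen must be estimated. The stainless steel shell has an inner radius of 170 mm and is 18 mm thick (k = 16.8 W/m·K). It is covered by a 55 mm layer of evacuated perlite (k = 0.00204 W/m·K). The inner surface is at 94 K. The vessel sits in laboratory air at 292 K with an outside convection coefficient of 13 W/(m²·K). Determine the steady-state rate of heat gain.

Radial (spherical) resistances in series:
R_stainless steel shell = (1/0.17 − 1/0.188)/(4π×16.8) = 0.002668 K/W
R_evacuated perlite = (1/0.188 − 1/0.243)/(4π×0.00204) = 46.96 K/W
R_outer film = 1/(h·4πr_o²) = 1/(13×4π×0.243²) = 0.1037 K/W
R_total = 47.07 K/W
Q = ΔT/R_total = 198/47.07

Q ≈ 4.21 W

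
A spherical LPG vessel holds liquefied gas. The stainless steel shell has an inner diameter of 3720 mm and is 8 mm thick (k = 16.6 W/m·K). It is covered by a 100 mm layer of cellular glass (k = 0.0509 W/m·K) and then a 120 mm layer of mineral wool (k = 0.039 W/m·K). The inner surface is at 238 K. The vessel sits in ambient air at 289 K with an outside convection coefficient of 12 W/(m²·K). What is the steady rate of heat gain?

Each spherical layer contributes R = (1/r_i − 1/r_o)/(4πk):
R_stainless steel shell = (1/1.86 − 1/1.868)/(4π×16.6) = 1.104×10^-5 K/W
R_cellular glass = (1/1.868 − 1/1.968)/(4π×0.0509) = 0.04253 K/W
R_mineral wool = (1/1.968 − 1/2.088)/(4π×0.039) = 0.05959 K/W
R_outer film = 1/(h·4πr_o²) = 1/(12×4π×2.088²) = 0.001521 K/W
R_total = 0.1036 K/W
Q = ΔT/R_total = 51/0.1036

Q ≈ 492 W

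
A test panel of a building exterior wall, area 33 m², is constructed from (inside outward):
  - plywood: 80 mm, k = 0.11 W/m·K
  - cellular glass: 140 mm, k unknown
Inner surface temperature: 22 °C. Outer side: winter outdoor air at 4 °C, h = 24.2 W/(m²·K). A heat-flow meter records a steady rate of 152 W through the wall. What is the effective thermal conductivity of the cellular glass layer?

Treating each layer as a thermal resistance in series:
R_plywood = L/(kA) = 0.08/(0.11×33) = 0.02204 K/W
R_outer film = 1/(h_o·A) = 1/(24.2×33) = 0.001252 K/W
Sum of known resistances R_other = 0.02329 K/W
Total R = ΔT/Q = 18/152 = 0.1184 K/W
R_cellular glass = R_total − R_other = 0.09513 K/W
k = L/(R·A) = 0.14/(0.09513×33)

k ≈ 0.0446 W/(m·K)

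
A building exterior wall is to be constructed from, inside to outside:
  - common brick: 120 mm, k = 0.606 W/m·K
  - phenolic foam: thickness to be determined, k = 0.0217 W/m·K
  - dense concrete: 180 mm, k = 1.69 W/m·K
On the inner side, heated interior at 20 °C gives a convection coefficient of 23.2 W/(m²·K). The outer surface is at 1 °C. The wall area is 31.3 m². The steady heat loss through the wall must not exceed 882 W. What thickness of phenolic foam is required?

L ≈ 7.09 mm

Model the wall as resistances in series:
R_inner film = 1/(h_i·A) = 1/(23.2×31.3) = 0.001377 K/W
R_common brick = L/(kA) = 0.12/(0.606×31.3) = 0.006327 K/W
R_dense concrete = L/(kA) = 0.18/(1.69×31.3) = 0.003403 K/W
Sum of the known resistances R_other = 0.01111 K/W
Required total resistance R_tot = ΔT/Q_allow = 19/882 = 0.02154 K/W
R_phenolic foam = R_tot − R_other = 0.01044 K/W
L = R·k·A = 0.01044×0.0217×31.3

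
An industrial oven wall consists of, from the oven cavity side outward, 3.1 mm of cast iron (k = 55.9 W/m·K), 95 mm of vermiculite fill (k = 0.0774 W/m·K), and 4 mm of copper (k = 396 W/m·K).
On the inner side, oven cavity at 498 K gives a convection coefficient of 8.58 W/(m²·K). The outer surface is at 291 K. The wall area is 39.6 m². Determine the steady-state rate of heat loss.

Q ≈ 6100 W

Thermal resistances in series:
R_inner film = 1/(h_i·A) = 1/(8.58×39.6) = 0.002943 K/W
R_cast iron = L/(kA) = 0.0031/(55.9×39.6) = 1.4×10^-6 K/W
R_vermiculite fill = L/(kA) = 0.095/(0.0774×39.6) = 0.03099 K/W
R_copper = L/(kA) = 0.004/(396×39.6) = 2.551×10^-7 K/W
R_total = 0.03394 K/W
Q = ΔT / R_total = 207 / 0.03394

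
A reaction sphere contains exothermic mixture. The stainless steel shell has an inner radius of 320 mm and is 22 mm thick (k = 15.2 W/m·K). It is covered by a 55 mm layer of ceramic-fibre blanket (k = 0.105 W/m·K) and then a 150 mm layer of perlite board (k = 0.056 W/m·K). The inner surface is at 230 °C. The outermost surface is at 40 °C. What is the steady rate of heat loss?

Radial (spherical) resistances in series:
R_stainless steel shell = (1/0.32 − 1/0.342)/(4π×15.2) = 0.001052 K/W
R_ceramic-fibre blanket = (1/0.342 − 1/0.397)/(4π×0.105) = 0.307 K/W
R_perlite board = (1/0.397 − 1/0.547)/(4π×0.056) = 0.9816 K/W
R_total = 1.29 K/W
Q = ΔT/R_total = 190/1.29

Q ≈ 147 W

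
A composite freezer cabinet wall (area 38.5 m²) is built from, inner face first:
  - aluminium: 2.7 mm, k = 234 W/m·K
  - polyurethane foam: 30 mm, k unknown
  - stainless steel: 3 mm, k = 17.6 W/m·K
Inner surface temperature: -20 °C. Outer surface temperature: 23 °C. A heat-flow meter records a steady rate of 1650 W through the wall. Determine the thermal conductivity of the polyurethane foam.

Using the resistance-network approach (series):
R_aluminium = L/(kA) = 0.0027/(234×38.5) = 2.997×10^-7 K/W
R_stainless steel = L/(kA) = 0.003/(17.6×38.5) = 4.427×10^-6 K/W
Sum of known resistances R_other = 4.727×10^-6 K/W
Total R = ΔT/Q = 43/1650 = 0.02606 K/W
R_polyurethane foam = R_total − R_other = 0.02606 K/W
k = L/(R·A) = 0.03/(0.02606×38.5)

k ≈ 0.0299 W/(m·K)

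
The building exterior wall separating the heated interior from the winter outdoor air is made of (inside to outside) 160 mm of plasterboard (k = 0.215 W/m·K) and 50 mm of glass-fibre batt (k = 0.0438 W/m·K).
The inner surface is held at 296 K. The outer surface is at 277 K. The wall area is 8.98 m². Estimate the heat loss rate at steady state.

Q ≈ 90.5 W

Treating each layer as a thermal resistance in series:
R_plasterboard = L/(kA) = 0.16/(0.215×8.98) = 0.08287 K/W
R_glass-fibre batt = L/(kA) = 0.05/(0.0438×8.98) = 0.1271 K/W
R_total = 0.21 K/W
Q = ΔT / R_total = 19 / 0.21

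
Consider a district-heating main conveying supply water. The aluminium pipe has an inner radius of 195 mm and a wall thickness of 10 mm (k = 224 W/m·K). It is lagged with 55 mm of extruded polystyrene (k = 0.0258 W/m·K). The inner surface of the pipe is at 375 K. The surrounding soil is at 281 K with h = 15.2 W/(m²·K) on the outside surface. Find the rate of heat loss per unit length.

For a radial system each layer contributes R = ln(r_out/r_in)/(2πkL); films add R = 1/(hA).
R_aluminium pipe wall = ln(205/195)/(2π×224×1) = 3.553×10^-5 K/W
R_extruded polystyrene = ln(260/205)/(2π×0.0258×1) = 1.466 K/W
R_outer film = 1/(h_o·2πr_oL) = 1/(15.2×2π×0.26×1) = 0.04027 K/W
R_total = 1.506 K/W
Q = ΔT/R_total = 94/1.506

q′ ≈ 62.4 W/m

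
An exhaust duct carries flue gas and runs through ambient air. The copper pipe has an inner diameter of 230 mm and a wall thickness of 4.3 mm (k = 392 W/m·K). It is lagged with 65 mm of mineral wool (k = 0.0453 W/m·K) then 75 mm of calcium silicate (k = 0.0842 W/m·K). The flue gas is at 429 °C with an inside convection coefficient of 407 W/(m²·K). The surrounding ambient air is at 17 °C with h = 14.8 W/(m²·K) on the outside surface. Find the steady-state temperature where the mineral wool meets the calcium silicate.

Treating each annulus and film as a series resistance:
R_inner film = 1/(h_i·2πr₁L) = 1/(407×2π×0.115×1) = 0.0034 K/W
R_copper pipe wall = ln(119.3/115)/(2π×392×1) = 1.49×10^-5 K/W
R_mineral wool = ln(184.3/119.3)/(2π×0.0453×1) = 1.528 K/W
R_calcium silicate = ln(259.3/184.3)/(2π×0.0842×1) = 0.6454 K/W
R_outer film = 1/(h_o·2πr_oL) = 1/(14.8×2π×0.2593×1) = 0.04147 K/W
R_total = 2.218 K/W
Q = ΔT/R_total = 412/2.218
Q = 186 W/m
T_interface = T_inner − Q·ΣR(inner→interface) = 429 − 186×1.531

T ≈ 145 °C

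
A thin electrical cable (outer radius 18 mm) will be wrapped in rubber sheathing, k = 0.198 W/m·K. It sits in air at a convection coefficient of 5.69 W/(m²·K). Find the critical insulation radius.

For a cylinder r_cr = k/h = 0.198/5.69
r_cr = 34.8 mm; since the bare radius (18 mm) is below r_cr, adding a thin layer of insulation will *increase* heat loss.

r_cr ≈ 34.8 mm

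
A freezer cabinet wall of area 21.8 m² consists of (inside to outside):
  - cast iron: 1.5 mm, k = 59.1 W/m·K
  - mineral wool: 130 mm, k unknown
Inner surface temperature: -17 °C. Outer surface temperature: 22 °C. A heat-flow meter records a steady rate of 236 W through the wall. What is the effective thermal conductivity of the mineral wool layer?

k ≈ 0.0361 W/(m·K)

Treating each layer as a thermal resistance in series:
R_cast iron = L/(kA) = 0.0015/(59.1×21.8) = 1.164×10^-6 K/W
Sum of known resistances R_other = 1.164×10^-6 K/W
Total R = ΔT/Q = 39/236 = 0.1653 K/W
R_mineral wool = R_total − R_other = 0.1653 K/W
k = L/(R·A) = 0.13/(0.1653×21.8)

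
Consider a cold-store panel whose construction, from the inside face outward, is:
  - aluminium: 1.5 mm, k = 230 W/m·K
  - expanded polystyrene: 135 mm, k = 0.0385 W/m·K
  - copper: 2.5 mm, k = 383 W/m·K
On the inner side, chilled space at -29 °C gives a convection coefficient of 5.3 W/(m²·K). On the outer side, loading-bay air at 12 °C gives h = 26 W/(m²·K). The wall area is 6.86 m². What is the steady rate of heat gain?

Series thermal resistances:
R_inner film = 1/(h_i·A) = 1/(5.3×6.86) = 0.0275 K/W
R_aluminium = L/(kA) = 0.0015/(230×6.86) = 9.507×10^-7 K/W
R_expanded polystyrene = L/(kA) = 0.135/(0.0385×6.86) = 0.5112 K/W
R_copper = L/(kA) = 0.0025/(383×6.86) = 9.515×10^-7 K/W
R_outer film = 1/(h_o·A) = 1/(26×6.86) = 0.005607 K/W
R_total = 0.5443 K/W
Q = ΔT / R_total = 41 / 0.5443

Q ≈ 75.3 W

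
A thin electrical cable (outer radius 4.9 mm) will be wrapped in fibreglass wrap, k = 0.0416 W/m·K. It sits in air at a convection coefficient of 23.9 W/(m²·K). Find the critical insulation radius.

r_cr ≈ 1.74 mm

For a cylinder r_cr = k/h = 0.0416/23.9
r_cr = 1.74 mm; since the bare radius (4.9 mm) is above r_cr, any added insulation will reduce heat loss.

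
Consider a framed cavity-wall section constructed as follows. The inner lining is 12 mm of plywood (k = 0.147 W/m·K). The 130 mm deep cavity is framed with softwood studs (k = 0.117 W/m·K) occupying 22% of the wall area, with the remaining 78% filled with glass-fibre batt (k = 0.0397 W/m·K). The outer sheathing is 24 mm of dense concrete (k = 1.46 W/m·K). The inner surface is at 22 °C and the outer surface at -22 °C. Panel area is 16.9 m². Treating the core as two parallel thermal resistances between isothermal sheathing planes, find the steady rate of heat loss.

Q ≈ 311 W

Sheathing layers in series; stud and cavity paths in parallel between them.
R_inner = 0.012/(0.147×16.9) = 0.00483 K/W
R_stud  = 0.13/(0.117×0.22×16.9) = 0.2988 K/W
R_cav   = 0.13/(0.0397×0.78×16.9) = 0.2484 K/W
1/R_core = 1/R_stud + 1/R_cav → R_core = 0.1357 K/W
R_outer = 0.024/(1.46×16.9) = 9.727×10^-4 K/W
R_total = 0.1415 K/W
Q = ΔT/R_total = 44/0.1415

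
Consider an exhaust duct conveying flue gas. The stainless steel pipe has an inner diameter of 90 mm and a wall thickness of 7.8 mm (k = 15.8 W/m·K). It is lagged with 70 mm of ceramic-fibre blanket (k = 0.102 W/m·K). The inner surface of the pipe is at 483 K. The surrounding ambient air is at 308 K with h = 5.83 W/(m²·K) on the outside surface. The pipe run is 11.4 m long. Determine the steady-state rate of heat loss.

Cylindrical conduction, so R = ln(r₂/r₁)/(2πkL) per layer, in series:
R_stainless steel pipe wall = ln(52.8/45)/(2π×15.8×11.4) = 1.412×10^-4 K/W
R_ceramic-fibre blanket = ln(122.8/52.8)/(2π×0.102×11.4) = 0.1155 K/W
R_outer film = 1/(h_o·2πr_oL) = 1/(5.83×2π×0.1228×11.4) = 0.0195 K/W
R_total = 0.1352 K/W
Q = ΔT/R_total = 175/0.1352

Q ≈ 1290 W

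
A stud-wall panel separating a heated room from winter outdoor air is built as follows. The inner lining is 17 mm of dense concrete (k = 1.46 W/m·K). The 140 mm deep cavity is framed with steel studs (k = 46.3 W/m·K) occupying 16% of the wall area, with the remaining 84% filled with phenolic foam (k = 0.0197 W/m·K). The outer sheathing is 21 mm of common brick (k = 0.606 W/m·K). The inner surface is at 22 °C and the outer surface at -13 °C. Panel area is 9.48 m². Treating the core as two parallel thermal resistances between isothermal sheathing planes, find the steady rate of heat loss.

Q ≈ 5090 W

Sheathing layers in series; stud and cavity paths in parallel between them.
R_inner = 0.017/(1.46×9.48) = 0.001228 K/W
R_stud  = 0.14/(46.3×0.16×9.48) = 0.001994 K/W
R_cav   = 0.14/(0.0197×0.84×9.48) = 0.8924 K/W
1/R_core = 1/R_stud + 1/R_cav → R_core = 0.001989 K/W
R_outer = 0.021/(0.606×9.48) = 0.003655 K/W
R_total = 0.006873 K/W
Q = ΔT/R_total = 35/0.006873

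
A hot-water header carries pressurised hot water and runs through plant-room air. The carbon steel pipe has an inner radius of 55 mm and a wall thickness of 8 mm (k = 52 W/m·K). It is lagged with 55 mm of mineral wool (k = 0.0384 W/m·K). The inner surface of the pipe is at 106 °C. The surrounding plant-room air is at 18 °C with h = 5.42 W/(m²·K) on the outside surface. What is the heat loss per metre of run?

q′ ≈ 30.9 W/m

Cylindrical conduction, so R = ln(r₂/r₁)/(2πkL) per layer, in series:
R_carbon steel pipe wall = ln(63/55)/(2π×52×1) = 4.156×10^-4 K/W
R_mineral wool = ln(118/63)/(2π×0.0384×1) = 2.601 K/W
R_outer film = 1/(h_o·2πr_oL) = 1/(5.42×2π×0.118×1) = 0.2489 K/W
R_total = 2.85 K/W
Q = ΔT/R_total = 88/2.85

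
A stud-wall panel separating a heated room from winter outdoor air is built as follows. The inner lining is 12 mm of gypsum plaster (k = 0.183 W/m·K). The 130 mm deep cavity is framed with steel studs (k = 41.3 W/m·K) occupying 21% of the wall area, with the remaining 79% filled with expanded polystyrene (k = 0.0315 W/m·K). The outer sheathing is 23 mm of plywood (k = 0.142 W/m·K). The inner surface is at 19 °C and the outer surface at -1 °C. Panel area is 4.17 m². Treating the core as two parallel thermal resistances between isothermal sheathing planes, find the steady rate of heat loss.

Q ≈ 344 W

Sheathing layers in series; stud and cavity paths in parallel between them.
R_inner = 0.012/(0.183×4.17) = 0.01573 K/W
R_stud  = 0.13/(41.3×0.21×4.17) = 0.003594 K/W
R_cav   = 0.13/(0.0315×0.79×4.17) = 1.253 K/W
1/R_core = 1/R_stud + 1/R_cav → R_core = 0.003584 K/W
R_outer = 0.023/(0.142×4.17) = 0.03884 K/W
R_total = 0.05815 K/W
Q = ΔT/R_total = 20/0.05815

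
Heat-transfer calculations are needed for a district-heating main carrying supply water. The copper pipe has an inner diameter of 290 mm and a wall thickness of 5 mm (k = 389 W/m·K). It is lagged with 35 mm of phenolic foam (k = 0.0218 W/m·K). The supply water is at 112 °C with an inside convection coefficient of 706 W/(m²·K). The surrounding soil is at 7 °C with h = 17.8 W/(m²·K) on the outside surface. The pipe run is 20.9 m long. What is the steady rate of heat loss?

Per-layer cylindrical resistances, series-summed:
R_inner film = 1/(h_i·2πr₁L) = 1/(706×2π×0.145×20.9) = 7.439×10^-5 K/W
R_copper pipe wall = ln(150/145)/(2π×389×20.9) = 6.637×10^-7 K/W
R_phenolic foam = ln(185/150)/(2π×0.0218×20.9) = 0.07326 K/W
R_outer film = 1/(h_o·2πr_oL) = 1/(17.8×2π×0.185×20.9) = 0.002313 K/W
R_total = 0.07565 K/W
Q = ΔT/R_total = 105/0.07565

Q ≈ 1390 W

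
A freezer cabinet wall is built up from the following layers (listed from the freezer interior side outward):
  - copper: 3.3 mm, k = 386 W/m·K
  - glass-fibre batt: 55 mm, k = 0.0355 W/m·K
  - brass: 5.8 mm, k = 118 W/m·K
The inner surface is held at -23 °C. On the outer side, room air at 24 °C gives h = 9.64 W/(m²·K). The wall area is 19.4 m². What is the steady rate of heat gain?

Q ≈ 552 W

Thermal resistances in series:
R_copper = L/(kA) = 0.0033/(386×19.4) = 4.407×10^-7 K/W
R_glass-fibre batt = L/(kA) = 0.055/(0.0355×19.4) = 0.07986 K/W
R_brass = L/(kA) = 0.0058/(118×19.4) = 2.534×10^-6 K/W
R_outer film = 1/(h_o·A) = 1/(9.64×19.4) = 0.005347 K/W
R_total = 0.08521 K/W
Q = ΔT / R_total = 47 / 0.08521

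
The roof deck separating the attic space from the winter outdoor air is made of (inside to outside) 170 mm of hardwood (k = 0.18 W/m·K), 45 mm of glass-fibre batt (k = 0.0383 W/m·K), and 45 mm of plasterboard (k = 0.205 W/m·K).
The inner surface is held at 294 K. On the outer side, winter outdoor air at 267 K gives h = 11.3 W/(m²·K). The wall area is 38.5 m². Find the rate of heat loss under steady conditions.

Model the wall as resistances in series:
R_hardwood = L/(kA) = 0.17/(0.18×38.5) = 0.02453 K/W
R_glass-fibre batt = L/(kA) = 0.045/(0.0383×38.5) = 0.03052 K/W
R_plasterboard = L/(kA) = 0.045/(0.205×38.5) = 0.005702 K/W
R_outer film = 1/(h_o·A) = 1/(11.3×38.5) = 0.002299 K/W
R_total = 0.06305 K/W
Q = ΔT / R_total = 27 / 0.06305

Q ≈ 428 W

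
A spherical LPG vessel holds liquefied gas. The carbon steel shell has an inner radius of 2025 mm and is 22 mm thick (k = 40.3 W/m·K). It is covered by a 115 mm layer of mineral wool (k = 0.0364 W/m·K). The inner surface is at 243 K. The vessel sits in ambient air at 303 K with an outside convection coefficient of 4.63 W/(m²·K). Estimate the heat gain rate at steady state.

Each spherical layer contributes R = (1/r_i − 1/r_o)/(4πk):
R_carbon steel shell = (1/2.025 − 1/2.047)/(4π×40.3) = 1.048×10^-5 K/W
R_mineral wool = (1/2.047 − 1/2.162)/(4π×0.0364) = 0.05681 K/W
R_outer film = 1/(h·4πr_o²) = 1/(4.63×4π×2.162²) = 0.003677 K/W
R_total = 0.0605 K/W
Q = ΔT/R_total = 60/0.0605

Q ≈ 992 W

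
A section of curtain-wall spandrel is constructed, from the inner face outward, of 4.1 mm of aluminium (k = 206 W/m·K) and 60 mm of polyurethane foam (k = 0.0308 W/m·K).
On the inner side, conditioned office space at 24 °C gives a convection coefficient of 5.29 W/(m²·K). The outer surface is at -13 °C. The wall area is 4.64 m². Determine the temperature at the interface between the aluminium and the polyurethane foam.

Using the resistance-network approach (series):
R_inner film = 1/(h_i·A) = 1/(5.29×4.64) = 0.04074 K/W
R_aluminium = L/(kA) = 0.0041/(206×4.64) = 4.289×10^-6 K/W
R_polyurethane foam = L/(kA) = 0.06/(0.0308×4.64) = 0.4198 K/W
R_total = 0.4606 K/W;  Q = ΔT/R_total = 37/0.4606 = 80.33 W
T_interface = T_inner − Q·ΣR(inner→interface) = 24 − 80.3×0.04074

T ≈ 20.7 °C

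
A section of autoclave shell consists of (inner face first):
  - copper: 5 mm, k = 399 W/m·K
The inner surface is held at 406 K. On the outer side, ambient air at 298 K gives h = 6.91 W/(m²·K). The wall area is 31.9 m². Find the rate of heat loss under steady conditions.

Q ≈ 23800 W

Using the resistance-network approach (series):
R_copper = L/(kA) = 0.005/(399×31.9) = 3.928×10^-7 K/W
R_outer film = 1/(h_o·A) = 1/(6.91×31.9) = 0.004537 K/W
R_total = 0.004537 K/W
Q = ΔT / R_total = 108 / 0.004537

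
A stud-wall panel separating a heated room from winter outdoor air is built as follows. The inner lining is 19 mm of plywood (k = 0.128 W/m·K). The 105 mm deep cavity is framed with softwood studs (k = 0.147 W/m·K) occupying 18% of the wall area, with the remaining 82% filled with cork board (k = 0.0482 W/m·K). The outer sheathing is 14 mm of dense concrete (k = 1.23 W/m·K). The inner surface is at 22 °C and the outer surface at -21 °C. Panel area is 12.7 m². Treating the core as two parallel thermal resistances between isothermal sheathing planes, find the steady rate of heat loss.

Sheathing layers in series; stud and cavity paths in parallel between them.
R_inner = 0.019/(0.128×12.7) = 0.01169 K/W
R_stud  = 0.105/(0.147×0.18×12.7) = 0.3125 K/W
R_cav   = 0.105/(0.0482×0.82×12.7) = 0.2092 K/W
1/R_core = 1/R_stud + 1/R_cav → R_core = 0.1253 K/W
R_outer = 0.014/(1.23×12.7) = 8.962×10^-4 K/W
R_total = 0.1379 K/W
Q = ΔT/R_total = 43/0.1379

Q ≈ 312 W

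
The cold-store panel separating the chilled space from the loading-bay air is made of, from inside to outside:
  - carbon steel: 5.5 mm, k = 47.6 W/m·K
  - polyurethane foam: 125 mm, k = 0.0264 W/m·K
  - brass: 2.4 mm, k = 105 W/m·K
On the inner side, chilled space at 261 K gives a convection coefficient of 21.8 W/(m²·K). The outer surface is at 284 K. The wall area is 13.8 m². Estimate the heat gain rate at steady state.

Series thermal resistances:
R_inner film = 1/(h_i·A) = 1/(21.8×13.8) = 0.003324 K/W
R_carbon steel = L/(kA) = 0.0055/(47.6×13.8) = 8.373×10^-6 K/W
R_polyurethane foam = L/(kA) = 0.125/(0.0264×13.8) = 0.3431 K/W
R_brass = L/(kA) = 0.0024/(105×13.8) = 1.656×10^-6 K/W
R_total = 0.3464 K/W
Q = ΔT / R_total = 23 / 0.3464

Q ≈ 66.4 W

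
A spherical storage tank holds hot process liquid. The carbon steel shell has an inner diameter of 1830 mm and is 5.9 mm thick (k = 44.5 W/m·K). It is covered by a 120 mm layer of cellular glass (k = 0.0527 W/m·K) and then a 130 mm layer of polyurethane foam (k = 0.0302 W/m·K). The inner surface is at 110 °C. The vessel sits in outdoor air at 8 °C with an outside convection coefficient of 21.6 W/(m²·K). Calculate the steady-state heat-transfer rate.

Q ≈ 216 W

For a spherical shell R = (1/r₁ − 1/r₂)/(4πk); film R = 1/(h·4πr²). In series:
R_carbon steel shell = (1/0.915 − 1/0.9209)/(4π×44.5) = 1.252×10^-5 K/W
R_cellular glass = (1/0.9209 − 1/1.0409)/(4π×0.0527) = 0.189 K/W
R_polyurethane foam = (1/1.0409 − 1/1.1709)/(4π×0.0302) = 0.2811 K/W
R_outer film = 1/(h·4πr_o²) = 1/(21.6×4π×1.1709²) = 0.002687 K/W
R_total = 0.4728 K/W
Q = ΔT/R_total = 102/0.4728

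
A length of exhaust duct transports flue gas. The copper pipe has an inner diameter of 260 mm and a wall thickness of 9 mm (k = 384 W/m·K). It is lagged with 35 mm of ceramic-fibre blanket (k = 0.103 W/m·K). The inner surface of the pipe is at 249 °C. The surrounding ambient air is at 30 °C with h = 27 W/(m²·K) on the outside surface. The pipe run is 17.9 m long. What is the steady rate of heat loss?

Radial resistances (cylindrical: R_cond = ln(r_o/r_i)/(2πkL), R_conv = 1/(h·2πrL)):
R_copper pipe wall = ln(139/130)/(2π×384×17.9) = 1.55×10^-6 K/W
R_ceramic-fibre blanket = ln(174/139)/(2π×0.103×17.9) = 0.01939 K/W
R_outer film = 1/(h_o·2πr_oL) = 1/(27×2π×0.174×17.9) = 0.001893 K/W
R_total = 0.02128 K/W
Q = ΔT/R_total = 219/0.02128

Q ≈ 10300 W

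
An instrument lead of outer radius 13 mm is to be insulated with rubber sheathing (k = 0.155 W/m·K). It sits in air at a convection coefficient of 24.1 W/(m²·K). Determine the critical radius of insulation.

For a cylinder r_cr = k/h = 0.155/24.1
r_cr = 6.43 mm; since the bare radius (13 mm) is above r_cr, any added insulation will reduce heat loss.

r_cr ≈ 6.43 mm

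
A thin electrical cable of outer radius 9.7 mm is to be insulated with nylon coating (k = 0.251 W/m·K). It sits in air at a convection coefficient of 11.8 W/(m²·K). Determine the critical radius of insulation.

For a cylinder r_cr = k/h = 0.251/11.8
r_cr = 21.3 mm; since the bare radius (9.7 mm) is below r_cr, adding a thin layer of insulation will *increase* heat loss.

r_cr ≈ 21.3 mm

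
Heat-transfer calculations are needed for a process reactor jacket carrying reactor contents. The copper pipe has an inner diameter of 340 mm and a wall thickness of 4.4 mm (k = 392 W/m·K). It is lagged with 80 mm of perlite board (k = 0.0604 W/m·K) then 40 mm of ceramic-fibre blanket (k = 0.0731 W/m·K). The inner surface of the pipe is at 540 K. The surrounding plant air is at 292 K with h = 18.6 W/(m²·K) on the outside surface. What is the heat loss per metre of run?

Treating each annulus and film as a series resistance:
R_copper pipe wall = ln(174.4/170)/(2π×392×1) = 1.037×10^-5 K/W
R_perlite board = ln(254.4/174.4)/(2π×0.0604×1) = 0.9949 K/W
R_ceramic-fibre blanket = ln(294.4/254.4)/(2π×0.0731×1) = 0.3179 K/W
R_outer film = 1/(h_o·2πr_oL) = 1/(18.6×2π×0.2944×1) = 0.02906 K/W
R_total = 1.342 K/W
Q = ΔT/R_total = 248/1.342

q′ ≈ 185 W/m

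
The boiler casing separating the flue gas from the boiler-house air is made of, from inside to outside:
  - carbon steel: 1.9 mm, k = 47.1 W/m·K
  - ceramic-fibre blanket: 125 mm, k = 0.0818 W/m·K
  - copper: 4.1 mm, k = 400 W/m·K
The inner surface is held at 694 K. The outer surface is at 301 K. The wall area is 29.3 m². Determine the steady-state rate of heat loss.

Q ≈ 7540 W

Model the wall as resistances in series:
R_carbon steel = L/(kA) = 0.0019/(47.1×29.3) = 1.377×10^-6 K/W
R_ceramic-fibre blanket = L/(kA) = 0.125/(0.0818×29.3) = 0.05215 K/W
R_copper = L/(kA) = 0.0041/(400×29.3) = 3.498×10^-7 K/W
R_total = 0.05216 K/W
Q = ΔT / R_total = 393 / 0.05216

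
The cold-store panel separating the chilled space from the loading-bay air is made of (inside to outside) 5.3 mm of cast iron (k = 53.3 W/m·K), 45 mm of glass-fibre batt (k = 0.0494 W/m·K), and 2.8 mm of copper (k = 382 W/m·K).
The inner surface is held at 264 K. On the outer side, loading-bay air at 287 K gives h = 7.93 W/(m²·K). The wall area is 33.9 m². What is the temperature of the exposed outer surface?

Series thermal resistances:
R_cast iron = L/(kA) = 0.0053/(53.3×33.9) = 2.933×10^-6 K/W
R_glass-fibre batt = L/(kA) = 0.045/(0.0494×33.9) = 0.02687 K/W
R_copper = L/(kA) = 0.0028/(382×33.9) = 2.162×10^-7 K/W
R_outer film = 1/(h_o·A) = 1/(7.93×33.9) = 0.00372 K/W
R_total = 0.03059 K/W;  Q = ΔT/R_total = 23/0.03059 = 751.8 W
T_interface = T_inner + Q·ΣR(inner→interface) = 264 + 752×0.02687

T ≈ 284 K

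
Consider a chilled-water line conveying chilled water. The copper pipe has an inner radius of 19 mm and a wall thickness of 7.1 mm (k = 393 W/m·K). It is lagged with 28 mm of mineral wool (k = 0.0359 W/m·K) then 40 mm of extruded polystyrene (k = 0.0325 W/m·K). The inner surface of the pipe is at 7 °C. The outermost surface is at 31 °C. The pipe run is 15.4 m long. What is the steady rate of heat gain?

Per-layer cylindrical resistances, series-summed:
R_copper pipe wall = ln(26.1/19)/(2π×393×15.4) = 8.349×10^-6 K/W
R_mineral wool = ln(54.1/26.1)/(2π×0.0359×15.4) = 0.2098 K/W
R_extruded polystyrene = ln(94.1/54.1)/(2π×0.0325×15.4) = 0.176 K/W
R_total = 0.3859 K/W
Q = ΔT/R_total = 24/0.3859

Q ≈ 62.2 W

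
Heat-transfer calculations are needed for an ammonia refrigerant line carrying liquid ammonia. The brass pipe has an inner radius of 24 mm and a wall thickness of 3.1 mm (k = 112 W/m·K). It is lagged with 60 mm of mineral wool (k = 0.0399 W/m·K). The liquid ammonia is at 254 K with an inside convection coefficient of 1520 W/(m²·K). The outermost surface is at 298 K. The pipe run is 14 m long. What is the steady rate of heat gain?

Radial resistances (cylindrical: R_cond = ln(r_o/r_i)/(2πkL), R_conv = 1/(h·2πrL)):
R_inner film = 1/(h_i·2πr₁L) = 1/(1520×2π×0.024×14) = 3.116×10^-4 K/W
R_brass pipe wall = ln(27.1/24)/(2π×112×14) = 1.233×10^-5 K/W
R_mineral wool = ln(87.1/27.1)/(2π×0.0399×14) = 0.3326 K/W
R_total = 0.333 K/W
Q = ΔT/R_total = 44/0.333

Q ≈ 132 W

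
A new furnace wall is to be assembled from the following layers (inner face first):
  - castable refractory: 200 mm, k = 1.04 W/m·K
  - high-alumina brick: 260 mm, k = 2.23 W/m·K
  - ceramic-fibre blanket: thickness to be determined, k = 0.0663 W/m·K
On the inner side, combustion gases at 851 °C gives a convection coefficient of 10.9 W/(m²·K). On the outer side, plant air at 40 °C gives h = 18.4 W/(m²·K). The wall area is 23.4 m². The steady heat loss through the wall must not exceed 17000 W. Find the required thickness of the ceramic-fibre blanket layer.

L ≈ 43.8 mm

Using the resistance-network approach (series):
R_inner film = 1/(h_i·A) = 1/(10.9×23.4) = 0.003921 K/W
R_castable refractory = L/(kA) = 0.2/(1.04×23.4) = 0.008218 K/W
R_high-alumina brick = L/(kA) = 0.26/(2.23×23.4) = 0.004983 K/W
R_outer film = 1/(h_o·A) = 1/(18.4×23.4) = 0.002323 K/W
Sum of the known resistances R_other = 0.01944 K/W
Required total resistance R_tot = ΔT/Q_allow = 811/17000 = 0.04771 K/W
R_ceramic-fibre blanket = R_tot − R_other = 0.02826 K/W
L = R·k·A = 0.02826×0.0663×23.4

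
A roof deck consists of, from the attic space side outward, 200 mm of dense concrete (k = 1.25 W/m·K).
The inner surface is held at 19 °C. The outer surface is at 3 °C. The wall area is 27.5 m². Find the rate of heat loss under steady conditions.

Model the wall as resistances in series:
R_dense concrete = L/(kA) = 0.2/(1.25×27.5) = 0.005818 K/W
R_total = 0.005818 K/W
Q = ΔT / R_total = 16 / 0.005818

Q ≈ 2750 W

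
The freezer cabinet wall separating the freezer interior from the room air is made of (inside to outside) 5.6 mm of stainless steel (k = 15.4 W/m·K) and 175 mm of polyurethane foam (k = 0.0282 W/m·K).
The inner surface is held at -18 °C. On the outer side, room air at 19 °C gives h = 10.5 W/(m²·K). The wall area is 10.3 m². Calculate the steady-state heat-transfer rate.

Q ≈ 60.5 W

Thermal resistances in series:
R_stainless steel = L/(kA) = 0.0056/(15.4×10.3) = 3.53×10^-5 K/W
R_polyurethane foam = L/(kA) = 0.175/(0.0282×10.3) = 0.6025 K/W
R_outer film = 1/(h_o·A) = 1/(10.5×10.3) = 0.009246 K/W
R_total = 0.6118 K/W
Q = ΔT / R_total = 37 / 0.6118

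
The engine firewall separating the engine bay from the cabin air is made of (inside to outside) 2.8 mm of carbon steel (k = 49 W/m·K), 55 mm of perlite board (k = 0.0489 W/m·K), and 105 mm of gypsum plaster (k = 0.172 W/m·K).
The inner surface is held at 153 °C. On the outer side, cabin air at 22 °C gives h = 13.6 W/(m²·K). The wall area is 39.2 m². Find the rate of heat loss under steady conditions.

Thermal resistances in series:
R_carbon steel = L/(kA) = 0.0028/(49×39.2) = 1.458×10^-6 K/W
R_perlite board = L/(kA) = 0.055/(0.0489×39.2) = 0.02869 K/W
R_gypsum plaster = L/(kA) = 0.105/(0.172×39.2) = 0.01557 K/W
R_outer film = 1/(h_o·A) = 1/(13.6×39.2) = 0.001876 K/W
R_total = 0.04614 K/W
Q = ΔT / R_total = 131 / 0.04614

Q ≈ 2840 W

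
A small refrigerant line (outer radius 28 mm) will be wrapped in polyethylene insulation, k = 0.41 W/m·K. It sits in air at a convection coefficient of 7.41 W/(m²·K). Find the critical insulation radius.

r_cr ≈ 55.3 mm

For a cylinder r_cr = k/h = 0.41/7.41
r_cr = 55.3 mm; since the bare radius (28 mm) is below r_cr, adding a thin layer of insulation will *increase* heat loss.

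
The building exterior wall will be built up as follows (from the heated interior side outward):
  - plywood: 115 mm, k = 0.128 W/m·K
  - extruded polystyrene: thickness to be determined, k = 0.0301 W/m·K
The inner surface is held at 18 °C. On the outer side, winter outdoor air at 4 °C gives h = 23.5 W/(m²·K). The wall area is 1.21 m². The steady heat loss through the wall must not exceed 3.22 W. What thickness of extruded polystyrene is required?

L ≈ 130 mm

Using the resistance-network approach (series):
R_plywood = L/(kA) = 0.115/(0.128×1.21) = 0.7425 K/W
R_outer film = 1/(h_o·A) = 1/(23.5×1.21) = 0.03517 K/W
Sum of the known resistances R_other = 0.7777 K/W
Required total resistance R_tot = ΔT/Q_allow = 14/3.22 = 4.348 K/W
R_extruded polystyrene = R_tot − R_other = 3.57 K/W
L = R·k·A = 3.57×0.0301×1.21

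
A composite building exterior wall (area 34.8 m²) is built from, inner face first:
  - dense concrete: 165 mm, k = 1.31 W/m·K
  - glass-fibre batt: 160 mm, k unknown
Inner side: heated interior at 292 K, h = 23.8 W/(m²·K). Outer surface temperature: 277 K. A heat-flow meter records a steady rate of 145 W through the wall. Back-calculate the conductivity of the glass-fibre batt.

Series thermal resistances:
R_inner film = 1/(h_i·A) = 1/(23.8×34.8) = 0.001207 K/W
R_dense concrete = L/(kA) = 0.165/(1.31×34.8) = 0.003619 K/W
Sum of known resistances R_other = 0.004827 K/W
Total R = ΔT/Q = 15/145 = 0.1034 K/W
R_glass-fibre batt = R_total − R_other = 0.09862 K/W
k = L/(R·A) = 0.16/(0.09862×34.8)

k ≈ 0.0466 W/(m·K)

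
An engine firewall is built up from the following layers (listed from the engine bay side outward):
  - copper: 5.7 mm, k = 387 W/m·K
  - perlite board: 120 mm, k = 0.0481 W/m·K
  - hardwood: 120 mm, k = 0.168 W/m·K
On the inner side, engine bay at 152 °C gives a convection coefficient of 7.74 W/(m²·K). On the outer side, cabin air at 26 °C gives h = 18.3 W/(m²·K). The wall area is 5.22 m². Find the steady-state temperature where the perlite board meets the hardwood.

Series thermal resistances:
R_inner film = 1/(h_i·A) = 1/(7.74×5.22) = 0.02475 K/W
R_copper = L/(kA) = 0.0057/(387×5.22) = 2.822×10^-6 K/W
R_perlite board = L/(kA) = 0.12/(0.0481×5.22) = 0.4779 K/W
R_hardwood = L/(kA) = 0.12/(0.168×5.22) = 0.1368 K/W
R_outer film = 1/(h_o·A) = 1/(18.3×5.22) = 0.01047 K/W
R_total = 0.65 K/W;  Q = ΔT/R_total = 126/0.65 = 193.8 W
T_interface = T_inner − Q·ΣR(inner→interface) = 152 − 194×0.5027

T ≈ 54.6 °C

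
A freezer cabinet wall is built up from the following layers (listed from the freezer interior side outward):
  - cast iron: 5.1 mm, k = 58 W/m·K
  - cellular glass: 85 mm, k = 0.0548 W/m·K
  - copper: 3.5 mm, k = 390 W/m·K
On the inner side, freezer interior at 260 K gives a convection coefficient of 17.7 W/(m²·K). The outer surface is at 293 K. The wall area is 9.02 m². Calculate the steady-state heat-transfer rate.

Thermal resistances in series:
R_inner film = 1/(h_i·A) = 1/(17.7×9.02) = 0.006264 K/W
R_cast iron = L/(kA) = 0.0051/(58×9.02) = 9.748×10^-6 K/W
R_cellular glass = L/(kA) = 0.085/(0.0548×9.02) = 0.172 K/W
R_copper = L/(kA) = 0.0035/(390×9.02) = 9.949×10^-7 K/W
R_total = 0.1782 K/W
Q = ΔT / R_total = 33 / 0.1782

Q ≈ 185 W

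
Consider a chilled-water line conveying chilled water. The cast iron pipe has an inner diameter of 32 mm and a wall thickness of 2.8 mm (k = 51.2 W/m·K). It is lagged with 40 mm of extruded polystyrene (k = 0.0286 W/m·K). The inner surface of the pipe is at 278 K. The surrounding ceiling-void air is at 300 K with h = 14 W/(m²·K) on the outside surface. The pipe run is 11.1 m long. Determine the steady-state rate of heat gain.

Radial resistances (cylindrical: R_cond = ln(r_o/r_i)/(2πkL), R_conv = 1/(h·2πrL)):
R_cast iron pipe wall = ln(18.8/16)/(2π×51.2×11.1) = 4.516×10^-5 K/W
R_extruded polystyrene = ln(58.8/18.8)/(2π×0.0286×11.1) = 0.5717 K/W
R_outer film = 1/(h_o·2πr_oL) = 1/(14×2π×0.0588×11.1) = 0.01742 K/W
R_total = 0.5891 K/W
Q = ΔT/R_total = 22/0.5891

Q ≈ 37.3 W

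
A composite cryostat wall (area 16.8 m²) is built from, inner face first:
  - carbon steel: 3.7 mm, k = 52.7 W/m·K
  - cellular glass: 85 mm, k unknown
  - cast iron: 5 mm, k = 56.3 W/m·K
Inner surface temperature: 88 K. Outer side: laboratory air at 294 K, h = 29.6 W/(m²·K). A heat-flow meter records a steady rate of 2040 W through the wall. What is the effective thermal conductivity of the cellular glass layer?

k ≈ 0.0511 W/(m·K)

Using the resistance-network approach (series):
R_carbon steel = L/(kA) = 0.0037/(52.7×16.8) = 4.179×10^-6 K/W
R_cast iron = L/(kA) = 0.005/(56.3×16.8) = 5.286×10^-6 K/W
R_outer film = 1/(h_o·A) = 1/(29.6×16.8) = 0.002011 K/W
Sum of known resistances R_other = 0.00202 K/W
Total R = ΔT/Q = 206/2040 = 0.101 K/W
R_cellular glass = R_total − R_other = 0.09896 K/W
k = L/(R·A) = 0.085/(0.09896×16.8)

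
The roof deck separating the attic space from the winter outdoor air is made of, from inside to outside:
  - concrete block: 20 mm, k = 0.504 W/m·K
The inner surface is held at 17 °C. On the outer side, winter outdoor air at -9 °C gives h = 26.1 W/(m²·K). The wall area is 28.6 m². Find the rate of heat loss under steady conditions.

Thermal resistances in series:
R_concrete block = L/(kA) = 0.02/(0.504×28.6) = 0.001388 K/W
R_outer film = 1/(h_o·A) = 1/(26.1×28.6) = 0.00134 K/W
R_total = 0.002727 K/W
Q = ΔT / R_total = 26 / 0.002727

Q ≈ 9530 W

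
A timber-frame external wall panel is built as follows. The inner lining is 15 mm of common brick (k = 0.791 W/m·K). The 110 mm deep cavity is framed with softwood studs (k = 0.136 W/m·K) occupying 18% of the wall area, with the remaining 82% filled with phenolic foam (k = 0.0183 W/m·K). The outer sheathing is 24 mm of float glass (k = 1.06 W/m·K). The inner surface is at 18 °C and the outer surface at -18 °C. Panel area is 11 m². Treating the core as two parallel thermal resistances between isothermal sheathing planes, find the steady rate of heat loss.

Q ≈ 140 W

Sheathing layers in series; stud and cavity paths in parallel between them.
R_inner = 0.015/(0.791×11) = 0.001724 K/W
R_stud  = 0.11/(0.136×0.18×11) = 0.4085 K/W
R_cav   = 0.11/(0.0183×0.82×11) = 0.6664 K/W
1/R_core = 1/R_stud + 1/R_cav → R_core = 0.2533 K/W
R_outer = 0.024/(1.06×11) = 0.002058 K/W
R_total = 0.257 K/W
Q = ΔT/R_total = 36/0.257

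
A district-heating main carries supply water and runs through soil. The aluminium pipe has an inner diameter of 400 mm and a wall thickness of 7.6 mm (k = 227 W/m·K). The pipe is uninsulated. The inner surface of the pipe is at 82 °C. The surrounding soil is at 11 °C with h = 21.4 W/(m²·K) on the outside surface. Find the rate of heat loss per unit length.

For a radial system each layer contributes R = ln(r_out/r_in)/(2πkL); films add R = 1/(hA).
R_aluminium pipe wall = ln(207.6/200)/(2π×227×1) = 2.615×10^-5 K/W
R_outer film = 1/(h_o·2πr_oL) = 1/(21.4×2π×0.2076×1) = 0.03582 K/W
R_total = 0.03585 K/W
Q = ΔT/R_total = 71/0.03585

q′ ≈ 1980 W/m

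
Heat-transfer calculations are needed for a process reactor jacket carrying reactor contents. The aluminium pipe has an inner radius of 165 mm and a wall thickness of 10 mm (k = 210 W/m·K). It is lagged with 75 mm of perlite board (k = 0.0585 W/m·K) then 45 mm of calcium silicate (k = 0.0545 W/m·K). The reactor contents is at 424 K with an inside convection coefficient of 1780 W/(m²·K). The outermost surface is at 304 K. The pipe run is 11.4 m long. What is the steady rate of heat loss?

Q ≈ 941 W

Cylindrical conduction, so R = ln(r₂/r₁)/(2πkL) per layer, in series:
R_inner film = 1/(h_i·2πr₁L) = 1/(1780×2π×0.165×11.4) = 4.753×10^-5 K/W
R_aluminium pipe wall = ln(175/165)/(2π×210×11.4) = 3.912×10^-6 K/W
R_perlite board = ln(250/175)/(2π×0.0585×11.4) = 0.08512 K/W
R_calcium silicate = ln(295/250)/(2π×0.0545×11.4) = 0.0424 K/W
R_total = 0.1276 K/W
Q = ΔT/R_total = 120/0.1276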